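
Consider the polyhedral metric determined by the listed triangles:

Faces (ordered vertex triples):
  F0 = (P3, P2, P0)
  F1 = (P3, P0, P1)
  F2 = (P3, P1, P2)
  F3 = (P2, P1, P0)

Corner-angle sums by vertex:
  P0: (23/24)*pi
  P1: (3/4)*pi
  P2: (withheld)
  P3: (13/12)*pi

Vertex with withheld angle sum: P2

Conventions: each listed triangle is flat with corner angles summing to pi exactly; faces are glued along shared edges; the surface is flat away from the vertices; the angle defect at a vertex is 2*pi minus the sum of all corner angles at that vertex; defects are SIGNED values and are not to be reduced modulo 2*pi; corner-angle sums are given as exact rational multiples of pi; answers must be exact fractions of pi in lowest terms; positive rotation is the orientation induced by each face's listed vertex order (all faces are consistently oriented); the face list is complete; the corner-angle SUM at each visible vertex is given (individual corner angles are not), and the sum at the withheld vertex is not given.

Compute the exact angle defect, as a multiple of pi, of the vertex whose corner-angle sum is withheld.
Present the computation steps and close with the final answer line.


V = 4, E = 6, F = 4; chi = V - E + F = 2
Gauss-Bonnet: total defect = 2*pi*chi = 4*pi; visible defects sum to (77/24)*pi

Answer: defect(P2) = (19/24)*pi


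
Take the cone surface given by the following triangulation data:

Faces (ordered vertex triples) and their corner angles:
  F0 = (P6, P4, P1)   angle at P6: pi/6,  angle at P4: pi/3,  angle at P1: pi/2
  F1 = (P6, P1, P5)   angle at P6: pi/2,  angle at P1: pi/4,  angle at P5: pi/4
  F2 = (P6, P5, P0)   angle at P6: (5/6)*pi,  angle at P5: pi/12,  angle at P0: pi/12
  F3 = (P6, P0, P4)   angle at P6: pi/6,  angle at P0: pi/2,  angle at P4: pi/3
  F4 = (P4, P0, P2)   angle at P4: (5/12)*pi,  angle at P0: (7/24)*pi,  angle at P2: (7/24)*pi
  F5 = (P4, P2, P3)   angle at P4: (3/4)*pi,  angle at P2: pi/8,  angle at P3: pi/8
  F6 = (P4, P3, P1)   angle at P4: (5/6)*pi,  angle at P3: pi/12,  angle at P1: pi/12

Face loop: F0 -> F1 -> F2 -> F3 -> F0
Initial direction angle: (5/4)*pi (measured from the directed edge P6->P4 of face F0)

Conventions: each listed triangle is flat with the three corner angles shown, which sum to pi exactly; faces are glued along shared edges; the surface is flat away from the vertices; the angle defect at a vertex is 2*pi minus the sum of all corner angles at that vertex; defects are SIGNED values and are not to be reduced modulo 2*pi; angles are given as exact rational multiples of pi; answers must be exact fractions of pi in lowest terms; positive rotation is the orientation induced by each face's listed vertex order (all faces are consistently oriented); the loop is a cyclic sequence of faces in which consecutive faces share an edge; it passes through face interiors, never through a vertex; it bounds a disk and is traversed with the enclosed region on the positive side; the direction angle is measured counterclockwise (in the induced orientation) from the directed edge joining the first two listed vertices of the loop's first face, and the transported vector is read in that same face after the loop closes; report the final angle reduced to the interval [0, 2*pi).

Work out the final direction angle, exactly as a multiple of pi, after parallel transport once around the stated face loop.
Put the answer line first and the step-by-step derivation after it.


Answer: final direction angle = (19/12)*pi

enclosed vertex P6: corner angles sum to (5/3)*pi, defect = 2*pi - (5/3)*pi = pi/3
the final direction is the initial angle plus the enclosed defects, taken mod 2*pi in the induced orientation
final angle = (5/4)*pi + pi/3 = (19/12)*pi (mod 2*pi)


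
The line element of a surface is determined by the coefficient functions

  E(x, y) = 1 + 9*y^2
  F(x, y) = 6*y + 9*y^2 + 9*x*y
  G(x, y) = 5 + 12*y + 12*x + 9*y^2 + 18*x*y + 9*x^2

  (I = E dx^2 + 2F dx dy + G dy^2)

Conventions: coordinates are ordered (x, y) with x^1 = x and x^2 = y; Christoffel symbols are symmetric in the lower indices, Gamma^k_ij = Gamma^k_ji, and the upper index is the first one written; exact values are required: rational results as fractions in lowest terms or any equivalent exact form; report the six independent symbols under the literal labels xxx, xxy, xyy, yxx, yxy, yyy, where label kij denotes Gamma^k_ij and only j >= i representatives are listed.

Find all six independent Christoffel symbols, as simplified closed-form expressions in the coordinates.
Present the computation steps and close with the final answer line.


E = 1 + 9*y^2; F = 6*y + 9*y^2 + 9*x*y; G = 5 + 12*y + 12*x + 9*y^2 + 18*x*y + 9*x^2
Gamma^k_ij = (1/2) g^{kl} (d_i g_jl + d_j g_il - d_l g_ij), with g^inv = (1/(EG-F^2)) [[G, -F], [-F, E]]
first partials: E_x = 0, E_y = 18*y, F_x = 9*y, F_y = 6 + 18*y + 9*x, G_x = 12 + 18*y + 18*x, G_y = 12 + 18*y + 18*x
D = EG - F^2 = 5 + 12*y + 12*x + 18*y^2 + 18*x*y + 9*x^2
expanded: Gamma^x_xx = (G E_x - 2F F_x + F E_y)/(2D), Gamma^x_xy = (G E_y - F G_x)/(2D), Gamma^x_yy = (2G F_y - G G_x - F G_y)/(2D), Gamma^y_xx = (2E F_x - E E_y - F E_x)/(2D), Gamma^y_xy = (E G_x - F E_y)/(2D), Gamma^y_yy = (E G_y - 2F F_y + F G_x)/(2D); substitute and cancel common factors

Answer: Gamma_xxx = 0, Gamma_xxy = 9*y/(9*x^2 + 18*x*y + 12*x + 18*y^2 + 12*y + 5), Gamma_xyy = 9*y/(9*x^2 + 18*x*y + 12*x + 18*y^2 + 12*y + 5), Gamma_yxx = 0, Gamma_yxy = (9*x + 9*y + 6)/(9*x^2 + 18*x*y + 12*x + 18*y^2 + 12*y + 5), Gamma_yyy = (9*x + 9*y + 6)/(9*x^2 + 18*x*y + 12*x + 18*y^2 + 12*y + 5)


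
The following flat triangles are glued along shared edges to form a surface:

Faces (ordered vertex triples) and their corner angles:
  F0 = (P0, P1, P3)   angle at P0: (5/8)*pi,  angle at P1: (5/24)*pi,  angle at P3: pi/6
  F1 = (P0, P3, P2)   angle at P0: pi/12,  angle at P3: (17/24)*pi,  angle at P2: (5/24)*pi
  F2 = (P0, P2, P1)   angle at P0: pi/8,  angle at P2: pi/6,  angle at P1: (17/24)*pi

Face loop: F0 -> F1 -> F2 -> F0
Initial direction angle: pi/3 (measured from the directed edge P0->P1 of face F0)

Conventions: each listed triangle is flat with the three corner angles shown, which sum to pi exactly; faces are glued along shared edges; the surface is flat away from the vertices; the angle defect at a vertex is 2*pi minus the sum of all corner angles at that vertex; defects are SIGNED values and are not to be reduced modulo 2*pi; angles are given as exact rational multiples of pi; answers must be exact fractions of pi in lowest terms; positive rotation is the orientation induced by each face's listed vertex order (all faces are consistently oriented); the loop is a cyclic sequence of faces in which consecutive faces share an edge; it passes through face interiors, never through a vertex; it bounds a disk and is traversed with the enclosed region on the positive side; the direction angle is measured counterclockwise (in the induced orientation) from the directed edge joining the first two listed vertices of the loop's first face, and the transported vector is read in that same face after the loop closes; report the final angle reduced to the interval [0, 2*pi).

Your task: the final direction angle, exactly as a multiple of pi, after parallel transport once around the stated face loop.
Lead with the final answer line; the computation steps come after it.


Answer: final direction angle = (3/2)*pi

enclosed vertex P0: corner angles sum to (5/6)*pi, defect = 2*pi - (5/6)*pi = (7/6)*pi
holonomy = initial angle + sum of enclosed defects (mod 2*pi), positive in the induced orientation
final angle = pi/3 + (7/6)*pi = (3/2)*pi (mod 2*pi)


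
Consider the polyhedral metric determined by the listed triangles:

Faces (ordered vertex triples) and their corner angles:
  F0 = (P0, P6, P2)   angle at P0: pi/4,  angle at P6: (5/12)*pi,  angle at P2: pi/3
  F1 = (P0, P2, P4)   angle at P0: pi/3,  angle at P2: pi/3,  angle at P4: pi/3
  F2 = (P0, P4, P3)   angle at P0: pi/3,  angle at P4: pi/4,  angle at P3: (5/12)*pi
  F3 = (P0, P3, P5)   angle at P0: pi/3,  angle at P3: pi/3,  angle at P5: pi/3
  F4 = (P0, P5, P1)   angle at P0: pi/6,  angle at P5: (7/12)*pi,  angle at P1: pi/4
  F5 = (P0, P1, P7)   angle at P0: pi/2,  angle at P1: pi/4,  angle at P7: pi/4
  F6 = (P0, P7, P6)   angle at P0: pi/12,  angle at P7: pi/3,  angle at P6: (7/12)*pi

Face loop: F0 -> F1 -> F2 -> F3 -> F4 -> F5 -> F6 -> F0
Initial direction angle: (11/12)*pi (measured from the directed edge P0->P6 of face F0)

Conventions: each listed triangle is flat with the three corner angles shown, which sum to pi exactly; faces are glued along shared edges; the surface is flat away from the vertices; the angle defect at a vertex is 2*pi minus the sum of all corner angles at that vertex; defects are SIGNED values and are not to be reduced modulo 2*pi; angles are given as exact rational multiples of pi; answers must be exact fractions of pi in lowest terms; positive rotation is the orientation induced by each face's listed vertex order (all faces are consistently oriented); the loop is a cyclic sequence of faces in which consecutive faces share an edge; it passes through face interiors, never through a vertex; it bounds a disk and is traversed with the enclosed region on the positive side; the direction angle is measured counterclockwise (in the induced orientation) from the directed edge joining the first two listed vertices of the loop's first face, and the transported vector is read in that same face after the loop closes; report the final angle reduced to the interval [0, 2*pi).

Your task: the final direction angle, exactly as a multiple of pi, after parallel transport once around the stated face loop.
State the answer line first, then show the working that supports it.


Answer: final direction angle = (11/12)*pi

enclosed vertex P0: corner angles sum to 2*pi, defect = 2*pi - 2*pi = 0
summing the enclosed defects onto the initial angle, mod 2*pi in the induced orientation:
final angle = (11/12)*pi + 0 = (11/12)*pi (mod 2*pi)


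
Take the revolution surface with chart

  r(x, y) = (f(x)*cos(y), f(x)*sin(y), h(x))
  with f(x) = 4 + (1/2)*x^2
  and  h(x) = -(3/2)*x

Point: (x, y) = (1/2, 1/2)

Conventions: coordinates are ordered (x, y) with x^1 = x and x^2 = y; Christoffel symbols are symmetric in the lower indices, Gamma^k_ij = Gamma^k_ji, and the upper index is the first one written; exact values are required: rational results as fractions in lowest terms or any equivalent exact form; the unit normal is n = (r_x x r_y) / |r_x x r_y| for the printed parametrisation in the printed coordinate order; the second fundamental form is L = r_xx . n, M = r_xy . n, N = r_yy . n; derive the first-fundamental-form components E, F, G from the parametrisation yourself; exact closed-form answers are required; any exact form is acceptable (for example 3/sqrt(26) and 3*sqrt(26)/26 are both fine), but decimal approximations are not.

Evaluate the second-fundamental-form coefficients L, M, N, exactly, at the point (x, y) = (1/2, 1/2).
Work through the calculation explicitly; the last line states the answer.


f = 33/8, f' = 1/2, f'' = 1, h' = -3/2, h'' = 0
E = 5/2, F = 0, G = 1089/64; answer radicand W^2 = 5/2
unnormalised second-form numerators: l = 3/2, m = 0, n = -99/16; L = l/sqrt(5/2), and similarly M = m/sqrt(W^2), N = n/sqrt(W^2)

Answer: L = 3*sqrt(10)/10, M = 0, N = -99*sqrt(10)/80


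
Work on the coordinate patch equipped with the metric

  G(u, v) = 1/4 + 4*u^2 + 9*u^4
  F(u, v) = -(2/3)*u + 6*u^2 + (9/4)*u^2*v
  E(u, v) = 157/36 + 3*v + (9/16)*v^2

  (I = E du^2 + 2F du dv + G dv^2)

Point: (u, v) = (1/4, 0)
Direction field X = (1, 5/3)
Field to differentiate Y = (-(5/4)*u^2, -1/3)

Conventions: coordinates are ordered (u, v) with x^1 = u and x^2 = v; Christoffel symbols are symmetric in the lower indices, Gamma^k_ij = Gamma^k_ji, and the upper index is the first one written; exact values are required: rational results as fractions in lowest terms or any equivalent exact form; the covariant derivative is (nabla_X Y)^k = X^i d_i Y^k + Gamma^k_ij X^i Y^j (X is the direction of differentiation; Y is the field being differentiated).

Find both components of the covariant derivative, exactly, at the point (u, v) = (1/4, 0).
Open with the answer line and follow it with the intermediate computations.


Answer: (nabla_X Y)^u = -391417/675488, (nabla_X Y)^v = -210951/168872

E = 157/36, F = 5/24, G = 137/256 at the point
E_u = 0, E_v = 3, F_u = 7/3, F_v = 9/64, G_u = 41/16, G_v = 0
EG - F^2 = 21109/9216;  g^inv = (9216/21109) * [[137/256, -5/24], [-5/24, 157/36]]
first-kind symbols [ij,l] = (1/2)(d_i g_jl + d_j g_il - d_l g_ij): [uu,u] = E_u/2 = 0, [uu,v] = F_u - E_v/2 = 5/6, [uv,u] = E_v/2 = 3/2, [uv,v] = G_u/2 = 41/32, [vv,u] = F_v - G_u/2 = -73/64, [vv,v] = G_v/2 = 0
Gamma^u_ij = (G*[ij,u] - F*[ij,v])/(EG - F^2), Gamma^v_ij = (E*[ij,v] - F*[ij,u])/(EG - F^2)
Gamma_uuu = -1600/21109, Gamma_uuv = 4938/21109, Gamma_uvv = -90009/337744, Gamma_vuu = 100480/63327, Gamma_vuv = 48616/21109, Gamma_vvv = 2190/21109
X = (1, 5/3), Y = (-5/64, -1/3) at the point


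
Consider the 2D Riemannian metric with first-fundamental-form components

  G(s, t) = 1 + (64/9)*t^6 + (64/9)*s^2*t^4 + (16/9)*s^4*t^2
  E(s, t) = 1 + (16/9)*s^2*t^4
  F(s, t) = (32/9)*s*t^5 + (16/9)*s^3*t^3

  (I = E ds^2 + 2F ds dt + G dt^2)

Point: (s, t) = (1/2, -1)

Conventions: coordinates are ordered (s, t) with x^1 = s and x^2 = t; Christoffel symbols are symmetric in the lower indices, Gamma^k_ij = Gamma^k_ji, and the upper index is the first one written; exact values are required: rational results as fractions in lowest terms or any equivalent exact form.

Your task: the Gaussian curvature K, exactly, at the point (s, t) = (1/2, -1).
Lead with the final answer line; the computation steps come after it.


Answer: K = 189/2209

E = 13/9, F = -2, G = 10, EG - F^2 = 94/9 at the point
E_s = 16/9, E_t = -16/9, F_s = -44/9, F_t = 86/9, G_s = 8, G_t = -50
E_tt = 16/3, F_st = 196/9, G_ss = 176/9
Apply the Brioschi formula K = (det M1 - det M2)/(EG - F^2)^2 over the derivative matrices of E, F, G.
M1 = [[-E_tt/2 + F_st - G_ss/2, E_s/2, F_s - E_t/2], [F_t - G_s/2, E, F], [G_t/2, F, G]] = [[28/3, 8/9, -4], [50/9, 13/9, -2], [-25, -2, 10]]; det M1 = -604/81
M2 = [[0, E_t/2, G_s/2], [E_t/2, E, F], [G_s/2, F, G]] = [[0, -8/9, 4], [-8/9, 13/9, -2], [4, -2, 10]]; det M2 = -1360/81
det M1 - det M2 = 28/3; K = 28/3 / (94/9)^2 = 189/2209


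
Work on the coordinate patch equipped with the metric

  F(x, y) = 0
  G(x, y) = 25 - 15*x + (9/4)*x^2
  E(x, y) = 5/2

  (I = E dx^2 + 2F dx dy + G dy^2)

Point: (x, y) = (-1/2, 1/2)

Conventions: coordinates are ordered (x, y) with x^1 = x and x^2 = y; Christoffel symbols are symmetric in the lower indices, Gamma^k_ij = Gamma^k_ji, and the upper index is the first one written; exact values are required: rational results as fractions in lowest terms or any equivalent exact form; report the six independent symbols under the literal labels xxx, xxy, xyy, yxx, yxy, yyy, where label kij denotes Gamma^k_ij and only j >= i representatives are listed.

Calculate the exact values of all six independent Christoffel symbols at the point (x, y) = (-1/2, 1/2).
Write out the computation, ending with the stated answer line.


E = 5/2, F = 0, G = 529/16 at the point
E_x = 0, E_y = 0, F_x = 0, F_y = 0, G_x = -69/4, G_y = 0
EG - F^2 = 2645/32;  g^inv = (32/2645) * [[529/16, 0], [0, 5/2]]
first-kind symbols [ij,l] = (1/2)(d_i g_jl + d_j g_il - d_l g_ij): [xx,x] = E_x/2 = 0, [xx,y] = F_x - E_y/2 = 0, [xy,x] = E_y/2 = 0, [xy,y] = G_x/2 = -69/8, [yy,x] = F_y - G_x/2 = 69/8, [yy,y] = G_y/2 = 0
Gamma^x_ij = (G*[ij,x] - F*[ij,y])/(EG - F^2), Gamma^y_ij = (E*[ij,y] - F*[ij,x])/(EG - F^2)

Answer: Gamma_xxx = 0, Gamma_xxy = 0, Gamma_xyy = 69/20, Gamma_yxx = 0, Gamma_yxy = -6/23, Gamma_yyy = 0


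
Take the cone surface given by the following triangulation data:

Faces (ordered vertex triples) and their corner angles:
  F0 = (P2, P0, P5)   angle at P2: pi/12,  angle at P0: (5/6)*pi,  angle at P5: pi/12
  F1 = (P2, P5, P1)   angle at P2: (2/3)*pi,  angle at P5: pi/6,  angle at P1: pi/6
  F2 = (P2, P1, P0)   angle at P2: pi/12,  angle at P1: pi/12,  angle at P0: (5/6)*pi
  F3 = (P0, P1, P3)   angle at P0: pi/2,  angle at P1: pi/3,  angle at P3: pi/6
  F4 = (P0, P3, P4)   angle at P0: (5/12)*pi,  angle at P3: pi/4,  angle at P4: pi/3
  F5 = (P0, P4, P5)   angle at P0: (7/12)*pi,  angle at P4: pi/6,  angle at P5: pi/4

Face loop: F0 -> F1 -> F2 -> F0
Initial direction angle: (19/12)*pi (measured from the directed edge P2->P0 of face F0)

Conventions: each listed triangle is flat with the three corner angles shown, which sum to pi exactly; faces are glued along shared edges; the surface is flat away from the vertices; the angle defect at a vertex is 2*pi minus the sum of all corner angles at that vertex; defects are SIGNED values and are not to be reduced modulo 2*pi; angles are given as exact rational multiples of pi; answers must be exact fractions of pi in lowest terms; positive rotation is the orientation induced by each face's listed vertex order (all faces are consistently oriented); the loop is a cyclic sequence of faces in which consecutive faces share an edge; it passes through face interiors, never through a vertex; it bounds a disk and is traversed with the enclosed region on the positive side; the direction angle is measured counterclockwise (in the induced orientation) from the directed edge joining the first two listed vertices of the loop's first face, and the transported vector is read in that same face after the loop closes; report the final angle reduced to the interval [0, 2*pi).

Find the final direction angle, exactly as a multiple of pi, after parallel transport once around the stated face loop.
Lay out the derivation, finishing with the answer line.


enclosed vertex P2: corner angles sum to (5/6)*pi, defect = 2*pi - (5/6)*pi = (7/6)*pi
transport around the loop rotates by the sum of enclosed defects; add to the initial angle mod 2*pi
final angle = (19/12)*pi + (7/6)*pi = (3/4)*pi (mod 2*pi)

Answer: final direction angle = (3/4)*pi


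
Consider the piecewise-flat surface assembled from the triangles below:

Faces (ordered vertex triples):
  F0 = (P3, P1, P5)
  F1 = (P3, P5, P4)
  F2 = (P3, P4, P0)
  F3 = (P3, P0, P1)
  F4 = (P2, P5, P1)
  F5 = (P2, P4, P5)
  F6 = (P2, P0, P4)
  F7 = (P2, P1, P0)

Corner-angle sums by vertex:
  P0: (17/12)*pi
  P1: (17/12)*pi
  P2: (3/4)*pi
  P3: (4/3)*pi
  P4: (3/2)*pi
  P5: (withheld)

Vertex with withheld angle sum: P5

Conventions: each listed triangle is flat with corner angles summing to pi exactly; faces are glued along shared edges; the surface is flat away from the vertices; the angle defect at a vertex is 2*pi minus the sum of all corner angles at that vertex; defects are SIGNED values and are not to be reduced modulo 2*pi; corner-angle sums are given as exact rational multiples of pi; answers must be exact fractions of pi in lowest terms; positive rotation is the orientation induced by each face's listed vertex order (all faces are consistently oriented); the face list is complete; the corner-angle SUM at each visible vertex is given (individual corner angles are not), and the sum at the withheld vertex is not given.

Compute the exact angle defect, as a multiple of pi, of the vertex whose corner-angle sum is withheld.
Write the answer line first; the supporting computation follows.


Answer: defect(P5) = (5/12)*pi

V = 6, E = 12, F = 8; chi = V - E + F = 2
Gauss-Bonnet: total defect = 2*pi*chi = 4*pi; visible defects sum to (43/12)*pi


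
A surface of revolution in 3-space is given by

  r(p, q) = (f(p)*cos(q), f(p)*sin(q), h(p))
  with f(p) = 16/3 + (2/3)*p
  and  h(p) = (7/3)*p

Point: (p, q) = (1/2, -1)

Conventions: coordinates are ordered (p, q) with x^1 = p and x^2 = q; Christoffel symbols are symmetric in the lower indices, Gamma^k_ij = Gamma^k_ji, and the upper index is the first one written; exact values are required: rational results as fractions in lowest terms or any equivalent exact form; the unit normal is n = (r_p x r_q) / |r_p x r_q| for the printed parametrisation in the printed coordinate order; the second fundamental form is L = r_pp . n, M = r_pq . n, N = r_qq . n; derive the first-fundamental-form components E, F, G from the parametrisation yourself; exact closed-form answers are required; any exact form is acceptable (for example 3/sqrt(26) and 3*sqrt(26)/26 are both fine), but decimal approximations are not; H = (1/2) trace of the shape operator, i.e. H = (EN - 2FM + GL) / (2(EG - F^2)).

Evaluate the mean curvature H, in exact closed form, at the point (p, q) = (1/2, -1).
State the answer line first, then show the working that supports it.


Answer: H = 21*sqrt(53)/1802

f = 17/3, f' = 2/3, f'' = 0, h' = 7/3, h'' = 0
E = 53/9, F = 0, G = 289/9; answer radicand W^2 = 53/9
unnormalised second-form numerators: l = 0, m = 0, n = 119/9; L = l/sqrt(53/9), and similarly M = m/sqrt(W^2), N = n/sqrt(W^2)
H = (E*n - 2*F*m + G*l) / (2*(EG - F^2)*sqrt(W^2)); E*n - 2*F*m + G*l = 6307/81, EG - F^2 = 15317/81, so H = (7/34)/sqrt(53/9)


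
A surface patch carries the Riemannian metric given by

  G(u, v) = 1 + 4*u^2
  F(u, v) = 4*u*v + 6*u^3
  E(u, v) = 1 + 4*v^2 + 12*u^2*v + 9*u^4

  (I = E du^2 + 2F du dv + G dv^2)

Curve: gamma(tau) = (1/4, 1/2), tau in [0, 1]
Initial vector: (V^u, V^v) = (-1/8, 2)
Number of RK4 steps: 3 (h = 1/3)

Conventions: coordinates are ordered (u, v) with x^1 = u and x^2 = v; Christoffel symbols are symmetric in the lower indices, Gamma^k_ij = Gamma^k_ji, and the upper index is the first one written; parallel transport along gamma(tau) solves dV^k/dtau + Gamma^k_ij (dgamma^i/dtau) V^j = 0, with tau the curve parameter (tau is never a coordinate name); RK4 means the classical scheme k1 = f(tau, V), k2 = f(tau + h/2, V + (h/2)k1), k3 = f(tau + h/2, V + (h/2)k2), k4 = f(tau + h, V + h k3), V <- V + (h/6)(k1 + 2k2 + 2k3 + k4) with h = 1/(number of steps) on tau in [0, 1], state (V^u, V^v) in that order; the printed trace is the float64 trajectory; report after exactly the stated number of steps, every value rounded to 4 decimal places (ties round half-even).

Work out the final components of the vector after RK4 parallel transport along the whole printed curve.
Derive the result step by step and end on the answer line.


gamma'(tau) = (0, 0); f(tau, V)^k = -Gamma^k_ij(gamma(tau)) gamma'^i(tau) V^j; h = 1/3; intermediate values shown to 6 dp
curve data and Christoffel symbols at the stage parameters:
  tau = 0.000000: gamma = (0.250000, 0.500000), gamma' = (0.000000, 0.000000); Gamma_uuu = 0.669604, Gamma_uuv = 0.892805, Gamma_uvv = 0.000000, Gamma_vuu = 0.281938, Gamma_vuv = 0.375918, Gamma_vvv = 0.000000
  tau = 0.166667: gamma = (0.250000, 0.500000), gamma' = (0.000000, 0.000000); Gamma_uuu = 0.669604, Gamma_uuv = 0.892805, Gamma_uvv = 0.000000, Gamma_vuu = 0.281938, Gamma_vuv = 0.375918, Gamma_vvv = 0.000000
  tau = 0.333333: gamma = (0.250000, 0.500000), gamma' = (0.000000, 0.000000); Gamma_uuu = 0.669604, Gamma_uuv = 0.892805, Gamma_uvv = 0.000000, Gamma_vuu = 0.281938, Gamma_vuv = 0.375918, Gamma_vvv = 0.000000
  tau = 0.500000: gamma = (0.250000, 0.500000), gamma' = (0.000000, 0.000000); Gamma_uuu = 0.669604, Gamma_uuv = 0.892805, Gamma_uvv = 0.000000, Gamma_vuu = 0.281938, Gamma_vuv = 0.375918, Gamma_vvv = 0.000000
  tau = 0.666667: gamma = (0.250000, 0.500000), gamma' = (0.000000, 0.000000); Gamma_uuu = 0.669604, Gamma_uuv = 0.892805, Gamma_uvv = 0.000000, Gamma_vuu = 0.281938, Gamma_vuv = 0.375918, Gamma_vvv = 0.000000
  tau = 0.833333: gamma = (0.250000, 0.500000), gamma' = (0.000000, 0.000000); Gamma_uuu = 0.669604, Gamma_uuv = 0.892805, Gamma_uvv = 0.000000, Gamma_vuu = 0.281938, Gamma_vuv = 0.375918, Gamma_vvv = 0.000000
  tau = 1.000000: gamma = (0.250000, 0.500000), gamma' = (0.000000, 0.000000); Gamma_uuu = 0.669604, Gamma_uuv = 0.892805, Gamma_uvv = 0.000000, Gamma_vuu = 0.281938, Gamma_vuv = 0.375918, Gamma_vvv = 0.000000
step 0: V^u = -0.1250, V^v = 2.0000
step 1: k1 = (0.000000, 0.000000), k2 = (0.000000, 0.000000), k3 = (0.000000, 0.000000), k4 = (0.000000, 0.000000); V <- V + (h/6)(k1 + 2k2 + 2k3 + k4): V^u = -0.1250, V^v = 2.0000
step 2: k1 = (0.000000, 0.000000), k2 = (0.000000, 0.000000), k3 = (0.000000, 0.000000), k4 = (0.000000, 0.000000); V <- V + (h/6)(k1 + 2k2 + 2k3 + k4): V^u = -0.1250, V^v = 2.0000
step 3: k1 = (0.000000, 0.000000), k2 = (0.000000, 0.000000), k3 = (0.000000, 0.000000), k4 = (0.000000, 0.000000); V <- V + (h/6)(k1 + 2k2 + 2k3 + k4): V^u = -0.1250, V^v = 2.0000

Answer: V^u = -0.1250, V^v = 2.0000


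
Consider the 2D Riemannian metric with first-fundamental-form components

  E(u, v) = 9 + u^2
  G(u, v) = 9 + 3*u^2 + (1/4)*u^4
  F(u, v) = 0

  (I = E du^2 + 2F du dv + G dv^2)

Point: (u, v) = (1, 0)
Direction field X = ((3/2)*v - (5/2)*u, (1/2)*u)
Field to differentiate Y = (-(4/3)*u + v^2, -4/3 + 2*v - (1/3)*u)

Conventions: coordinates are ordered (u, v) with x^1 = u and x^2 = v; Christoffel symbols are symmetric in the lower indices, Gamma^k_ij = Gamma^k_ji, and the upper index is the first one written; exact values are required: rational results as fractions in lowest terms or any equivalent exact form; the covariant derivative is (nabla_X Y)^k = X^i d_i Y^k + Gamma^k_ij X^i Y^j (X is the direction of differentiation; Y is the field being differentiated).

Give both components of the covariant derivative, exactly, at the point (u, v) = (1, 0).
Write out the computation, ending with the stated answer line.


E = 10, F = 0, G = 49/4 at the point
E_u = 2, E_v = 0, F_u = 0, F_v = 0, G_u = 7, G_v = 0
EG - F^2 = 245/2;  g^inv = (2/245) * [[49/4, 0], [0, 10]]
first-kind symbols [ij,l] = (1/2)(d_i g_jl + d_j g_il - d_l g_ij): [uu,u] = E_u/2 = 1, [uu,v] = F_u - E_v/2 = 0, [uv,u] = E_v/2 = 0, [uv,v] = G_u/2 = 7/2, [vv,u] = F_v - G_u/2 = -7/2, [vv,v] = G_v/2 = 0
Gamma^u_ij = (G*[ij,u] - F*[ij,v])/(EG - F^2), Gamma^v_ij = (E*[ij,v] - F*[ij,u])/(EG - F^2)
Gamma_uuu = 1/10, Gamma_uuv = 0, Gamma_uvv = -7/20, Gamma_vuu = 0, Gamma_vuv = 2/7, Gamma_vvv = 0
X = (-5/2, 1/2), Y = (-4/3, -5/3) at the point

Answer: (nabla_X Y)^u = 95/24, (nabla_X Y)^v = 17/6


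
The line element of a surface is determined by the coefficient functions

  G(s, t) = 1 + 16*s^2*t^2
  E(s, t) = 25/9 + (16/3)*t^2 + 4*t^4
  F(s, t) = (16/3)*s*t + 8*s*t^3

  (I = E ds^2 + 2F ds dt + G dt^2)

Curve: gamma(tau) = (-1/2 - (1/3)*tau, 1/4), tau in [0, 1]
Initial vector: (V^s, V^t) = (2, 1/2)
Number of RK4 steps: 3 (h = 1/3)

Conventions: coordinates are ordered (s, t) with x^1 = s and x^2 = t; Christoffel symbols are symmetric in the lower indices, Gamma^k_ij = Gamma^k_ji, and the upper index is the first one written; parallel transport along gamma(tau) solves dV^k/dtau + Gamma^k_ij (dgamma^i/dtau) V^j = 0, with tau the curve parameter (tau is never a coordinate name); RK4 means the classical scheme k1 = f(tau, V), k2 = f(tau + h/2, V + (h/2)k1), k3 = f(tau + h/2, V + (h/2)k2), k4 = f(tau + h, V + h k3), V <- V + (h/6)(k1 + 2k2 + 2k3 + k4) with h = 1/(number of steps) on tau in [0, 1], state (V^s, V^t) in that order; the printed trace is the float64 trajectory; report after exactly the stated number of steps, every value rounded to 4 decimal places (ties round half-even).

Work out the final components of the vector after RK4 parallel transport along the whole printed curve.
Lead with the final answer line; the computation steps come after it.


Answer: V^s = 2.0661, V^t = 0.4700

gamma'(tau) = (-1/3, 0); f(tau, V)^k = -Gamma^k_ij(gamma(tau)) gamma'^i(tau) V^j; h = 1/3; intermediate values shown to 6 dp
curve data and Christoffel symbols at the stage parameters:
  tau = 0.000000: gamma = (-0.500000, 0.250000), gamma' = (-0.333333, 0.000000); Gamma_sss = 0.000000, Gamma_sst = 0.431877, Gamma_stt = -0.863753, Gamma_tss = 0.000000, Gamma_tst = -0.148072, Gamma_ttt = 0.296144
  tau = 0.166667: gamma = (-0.555556, 0.250000), gamma' = (-0.333333, 0.000000); Gamma_sss = 0.000000, Gamma_sst = 0.424504, Gamma_stt = -0.943343, Gamma_tss = 0.000000, Gamma_tst = -0.161716, Gamma_ttt = 0.359369
  tau = 0.333333: gamma = (-0.611111, 0.250000), gamma' = (-0.333333, 0.000000); Gamma_sss = 0.000000, Gamma_sst = 0.416644, Gamma_stt = -1.018462, Gamma_tss = 0.000000, Gamma_tst = -0.174594, Gamma_ttt = 0.426784
  tau = 0.500000: gamma = (-0.666667, 0.250000), gamma' = (-0.333333, 0.000000); Gamma_sss = 0.000000, Gamma_sst = 0.408362, Gamma_stt = -1.088965, Gamma_tss = 0.000000, Gamma_tst = -0.186680, Gamma_ttt = 0.497812
  tau = 0.666667: gamma = (-0.722222, 0.250000), gamma' = (-0.333333, 0.000000); Gamma_sss = 0.000000, Gamma_sst = 0.399725, Gamma_stt = -1.154761, Gamma_tss = 0.000000, Gamma_tst = -0.197959, Gamma_ttt = 0.571882
  tau = 0.833333: gamma = (-0.777778, 0.250000), gamma' = (-0.333333, 0.000000); Gamma_sss = 0.000000, Gamma_sst = 0.390799, Gamma_stt = -1.215818, Gamma_tss = 0.000000, Gamma_tst = -0.208426, Gamma_ttt = 0.648436
  tau = 1.000000: gamma = (-0.833333, 0.250000), gamma' = (-0.333333, 0.000000); Gamma_sss = 0.000000, Gamma_sst = 0.381645, Gamma_stt = -1.272149, Gamma_tss = 0.000000, Gamma_tst = -0.218083, Gamma_ttt = 0.726942
step 0: V^s = 2.0000, V^t = 0.5000
step 1: k1 = (0.071979, -0.024679), k2 = (0.070169, -0.026731), k3 = (0.070120, -0.026713), k4 = (0.068204, -0.028581); V <- V + (h/6)(k1 + 2k2 + 2k3 + k4): V^s = 2.0234, V^t = 0.4911
step 2: k1 = (0.068205, -0.028581), k2 = (0.066201, -0.030263), k3 = (0.066163, -0.030246), k4 = (0.064092, -0.031741); V <- V + (h/6)(k1 + 2k2 + 2k3 + k4): V^s = 2.0454, V^t = 0.4810
step 3: k1 = (0.064093, -0.031741), k2 = (0.061973, -0.033052), k3 = (0.061944, -0.033037), k4 = (0.059793, -0.034167); V <- V + (h/6)(k1 + 2k2 + 2k3 + k4): V^s = 2.0661, V^t = 0.4700


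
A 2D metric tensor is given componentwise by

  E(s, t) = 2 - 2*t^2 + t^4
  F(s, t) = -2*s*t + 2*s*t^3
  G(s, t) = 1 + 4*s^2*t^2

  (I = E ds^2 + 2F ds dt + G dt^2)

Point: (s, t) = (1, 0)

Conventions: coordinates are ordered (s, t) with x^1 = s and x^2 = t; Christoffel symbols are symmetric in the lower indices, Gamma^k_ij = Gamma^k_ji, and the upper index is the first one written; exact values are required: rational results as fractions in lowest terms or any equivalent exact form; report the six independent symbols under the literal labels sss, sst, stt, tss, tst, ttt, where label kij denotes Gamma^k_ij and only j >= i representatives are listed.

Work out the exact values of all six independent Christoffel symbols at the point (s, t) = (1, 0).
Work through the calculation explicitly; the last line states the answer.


E = 2, F = 0, G = 1 at the point
E_s = 0, E_t = 0, F_s = 0, F_t = -2, G_s = 0, G_t = 0
EG - F^2 = 2;  g^inv = (1/2) * [[1, 0], [0, 2]]
first-kind symbols [ij,l] = (1/2)(d_i g_jl + d_j g_il - d_l g_ij): [ss,s] = E_s/2 = 0, [ss,t] = F_s - E_t/2 = 0, [st,s] = E_t/2 = 0, [st,t] = G_s/2 = 0, [tt,s] = F_t - G_s/2 = -2, [tt,t] = G_t/2 = 0
Gamma^s_ij = (G*[ij,s] - F*[ij,t])/(EG - F^2), Gamma^t_ij = (E*[ij,t] - F*[ij,s])/(EG - F^2)

Answer: Gamma_sss = 0, Gamma_sst = 0, Gamma_stt = -1, Gamma_tss = 0, Gamma_tst = 0, Gamma_ttt = 0


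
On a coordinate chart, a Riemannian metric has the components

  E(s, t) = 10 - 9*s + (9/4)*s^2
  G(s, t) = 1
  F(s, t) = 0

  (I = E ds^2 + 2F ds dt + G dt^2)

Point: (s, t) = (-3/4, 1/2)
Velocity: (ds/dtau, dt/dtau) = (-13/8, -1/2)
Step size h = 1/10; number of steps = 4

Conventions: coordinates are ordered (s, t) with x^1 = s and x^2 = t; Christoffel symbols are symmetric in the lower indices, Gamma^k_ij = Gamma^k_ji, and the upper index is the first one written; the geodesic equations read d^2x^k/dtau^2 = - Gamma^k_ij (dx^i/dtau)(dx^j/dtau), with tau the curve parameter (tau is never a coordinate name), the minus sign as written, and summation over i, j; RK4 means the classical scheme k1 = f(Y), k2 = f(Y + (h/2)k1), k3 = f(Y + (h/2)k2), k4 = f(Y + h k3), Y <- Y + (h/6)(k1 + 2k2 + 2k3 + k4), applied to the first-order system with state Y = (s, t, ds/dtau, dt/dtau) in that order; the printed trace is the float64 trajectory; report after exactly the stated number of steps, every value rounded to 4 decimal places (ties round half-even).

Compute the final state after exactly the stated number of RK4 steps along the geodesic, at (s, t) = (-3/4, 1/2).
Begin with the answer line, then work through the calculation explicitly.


Answer: s = -1.3400, t = 0.3000, ds/dtau = -1.3501, dt/dtau = -0.5000

f(Y) = (ds/dtau, dt/dtau, -Gamma^s_ij Y'^i Y'^j, -Gamma^t_ij Y'^i Y'^j) with the Gammas evaluated at the stage position; h = 0.100000; intermediate values shown to 6 dp
step 0: s = -0.7500, t = 0.5000, ds/dtau = -1.6250, dt/dtau = -0.5000
step 1:
  k1: at (s, t) = (-0.750000, 0.500000), (ds/dtau, dt/dtau) = (-1.625000, -0.500000); Gamma_sss = -0.343452, Gamma_sst = 0.000000, Gamma_stt = 0.000000, Gamma_tss = 0.000000, Gamma_tst = 0.000000, Gamma_ttt = 0.000000; k1 = (-1.625000, -0.500000, 0.906928, 0.000000)
  k2: at (s, t) = (-0.831250, 0.475000), (ds/dtau, dt/dtau) = (-1.579654, -0.500000); Gamma_sss = -0.334646, Gamma_sst = 0.000000, Gamma_stt = 0.000000, Gamma_tss = 0.000000, Gamma_tst = 0.000000, Gamma_ttt = 0.000000; k2 = (-1.579654, -0.500000, 0.835045, 0.000000)
  k3: at (s, t) = (-0.828983, 0.475000), (ds/dtau, dt/dtau) = (-1.583248, -0.500000); Gamma_sss = -0.334886, Gamma_sst = 0.000000, Gamma_stt = 0.000000, Gamma_tss = 0.000000, Gamma_tst = 0.000000, Gamma_ttt = 0.000000; k3 = (-1.583248, -0.500000, 0.839451, 0.000000)
  k4: at (s, t) = (-0.908325, 0.450000), (ds/dtau, dt/dtau) = (-1.541055, -0.500000); Gamma_sss = -0.326675, Gamma_sst = 0.000000, Gamma_stt = 0.000000, Gamma_tss = 0.000000, Gamma_tst = 0.000000, Gamma_ttt = 0.000000; k4 = (-1.541055, -0.500000, 0.775805, 0.000000)
  Y <- Y + (h/6)(k1 + 2k2 + 2k3 + k4): s = -0.9082, t = 0.4500, ds/dtau = -1.5411, dt/dtau = -0.5000
step 2:
  k1: at (s, t) = (-0.908198, 0.450000), (ds/dtau, dt/dtau) = (-1.541138, -0.500000); Gamma_sss = -0.326688, Gamma_sst = 0.000000, Gamma_stt = 0.000000, Gamma_tss = 0.000000, Gamma_tst = 0.000000, Gamma_ttt = 0.000000; k1 = (-1.541138, -0.500000, 0.775919, 0.000000)
  k2: at (s, t) = (-0.985255, 0.425000), (ds/dtau, dt/dtau) = (-1.502342, -0.500000); Gamma_sss = -0.319067, Gamma_sst = 0.000000, Gamma_stt = 0.000000, Gamma_tss = 0.000000, Gamma_tst = 0.000000, Gamma_ttt = 0.000000; k2 = (-1.502342, -0.500000, 0.720145, 0.000000)
  k3: at (s, t) = (-0.983315, 0.425000), (ds/dtau, dt/dtau) = (-1.505131, -0.500000); Gamma_sss = -0.319255, Gamma_sst = 0.000000, Gamma_stt = 0.000000, Gamma_tss = 0.000000, Gamma_tst = 0.000000, Gamma_ttt = 0.000000; k3 = (-1.505131, -0.500000, 0.723246, 0.000000)
  k4: at (s, t) = (-1.058711, 0.400000), (ds/dtau, dt/dtau) = (-1.468813, -0.500000); Gamma_sss = -0.312108, Gamma_sst = 0.000000, Gamma_stt = 0.000000, Gamma_tss = 0.000000, Gamma_tst = 0.000000, Gamma_ttt = 0.000000; k4 = (-1.468813, -0.500000, 0.673347, 0.000000)
  Y <- Y + (h/6)(k1 + 2k2 + 2k3 + k4): s = -1.0586, t = 0.4000, ds/dtau = -1.4689, dt/dtau = -0.5000
step 3:
  k1: at (s, t) = (-1.058613, 0.400000), (ds/dtau, dt/dtau) = (-1.468870, -0.500000); Gamma_sss = -0.312117, Gamma_sst = 0.000000, Gamma_stt = 0.000000, Gamma_tss = 0.000000, Gamma_tst = 0.000000, Gamma_ttt = 0.000000; k1 = (-1.468870, -0.500000, 0.673419, 0.000000)
  k2: at (s, t) = (-1.132056, 0.375000), (ds/dtau, dt/dtau) = (-1.435200, -0.500000); Gamma_sss = -0.305441, Gamma_sst = 0.000000, Gamma_stt = 0.000000, Gamma_tss = 0.000000, Gamma_tst = 0.000000, Gamma_ttt = 0.000000; k2 = (-1.435200, -0.500000, 0.629146, 0.000000)
  k3: at (s, t) = (-1.130373, 0.375000), (ds/dtau, dt/dtau) = (-1.437413, -0.500000); Gamma_sss = -0.305591, Gamma_sst = 0.000000, Gamma_stt = 0.000000, Gamma_tss = 0.000000, Gamma_tst = 0.000000, Gamma_ttt = 0.000000; k3 = (-1.437413, -0.500000, 0.631398, 0.000000)
  k4: at (s, t) = (-1.202354, 0.350000), (ds/dtau, dt/dtau) = (-1.405731, -0.500000); Gamma_sss = -0.299299, Gamma_sst = 0.000000, Gamma_stt = 0.000000, Gamma_tss = 0.000000, Gamma_tst = 0.000000, Gamma_ttt = 0.000000; k4 = (-1.405731, -0.500000, 0.591438, 0.000000)
  Y <- Y + (h/6)(k1 + 2k2 + 2k3 + k4): s = -1.2023, t = 0.3500, ds/dtau = -1.4058, dt/dtau = -0.5000
step 4:
  k1: at (s, t) = (-1.202276, 0.350000), (ds/dtau, dt/dtau) = (-1.405771, -0.500000); Gamma_sss = -0.299306, Gamma_sst = 0.000000, Gamma_stt = 0.000000, Gamma_tss = 0.000000, Gamma_tst = 0.000000, Gamma_ttt = 0.000000; k1 = (-1.405771, -0.500000, 0.591486, 0.000000)
  k2: at (s, t) = (-1.272565, 0.325000), (ds/dtau, dt/dtau) = (-1.376197, -0.500000); Gamma_sss = -0.293395, Gamma_sst = 0.000000, Gamma_stt = 0.000000, Gamma_tss = 0.000000, Gamma_tst = 0.000000, Gamma_ttt = 0.000000; k2 = (-1.376197, -0.500000, 0.555666, 0.000000)
  k3: at (s, t) = (-1.271086, 0.325000), (ds/dtau, dt/dtau) = (-1.377988, -0.500000); Gamma_sss = -0.293517, Gamma_sst = 0.000000, Gamma_stt = 0.000000, Gamma_tss = 0.000000, Gamma_tst = 0.000000, Gamma_ttt = 0.000000; k3 = (-1.377988, -0.500000, 0.557345, 0.000000)
  k4: at (s, t) = (-1.340075, 0.300000), (ds/dtau, dt/dtau) = (-1.350037, -0.500000); Gamma_sss = -0.287924, Gamma_sst = 0.000000, Gamma_stt = 0.000000, Gamma_tss = 0.000000, Gamma_tst = 0.000000, Gamma_ttt = 0.000000; k4 = (-1.350037, -0.500000, 0.524770, 0.000000)
  Y <- Y + (h/6)(k1 + 2k2 + 2k3 + k4): s = -1.3400, t = 0.3000, ds/dtau = -1.3501, dt/dtau = -0.5000


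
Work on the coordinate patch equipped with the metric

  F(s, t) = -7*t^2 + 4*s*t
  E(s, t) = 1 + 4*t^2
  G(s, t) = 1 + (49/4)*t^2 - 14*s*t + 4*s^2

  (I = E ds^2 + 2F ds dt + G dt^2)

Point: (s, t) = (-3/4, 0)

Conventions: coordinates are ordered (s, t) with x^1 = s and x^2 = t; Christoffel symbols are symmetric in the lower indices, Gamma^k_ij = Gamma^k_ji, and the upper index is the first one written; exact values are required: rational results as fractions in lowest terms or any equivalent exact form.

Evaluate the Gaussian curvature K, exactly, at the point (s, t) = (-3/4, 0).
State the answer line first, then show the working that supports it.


Answer: K = -64/169

E = 1, F = 0, G = 13/4, EG - F^2 = 13/4 at the point
E_s = 0, E_t = 0, F_s = 0, F_t = -3, G_s = -6, G_t = 21/2
E_tt = 8, F_st = 4, G_ss = 8
The intrinsic route: Brioschi's K = (det M1 - det M2)/(EG - F^2)^2.
M1 = [[-E_tt/2 + F_st - G_ss/2, E_s/2, F_s - E_t/2], [F_t - G_s/2, E, F], [G_t/2, F, G]] = [[-4, 0, 0], [0, 1, 0], [21/4, 0, 13/4]]; det M1 = -13
M2 = [[0, E_t/2, G_s/2], [E_t/2, E, F], [G_s/2, F, G]] = [[0, 0, -3], [0, 1, 0], [-3, 0, 13/4]]; det M2 = -9
det M1 - det M2 = -4; K = -4 / (13/4)^2 = -64/169


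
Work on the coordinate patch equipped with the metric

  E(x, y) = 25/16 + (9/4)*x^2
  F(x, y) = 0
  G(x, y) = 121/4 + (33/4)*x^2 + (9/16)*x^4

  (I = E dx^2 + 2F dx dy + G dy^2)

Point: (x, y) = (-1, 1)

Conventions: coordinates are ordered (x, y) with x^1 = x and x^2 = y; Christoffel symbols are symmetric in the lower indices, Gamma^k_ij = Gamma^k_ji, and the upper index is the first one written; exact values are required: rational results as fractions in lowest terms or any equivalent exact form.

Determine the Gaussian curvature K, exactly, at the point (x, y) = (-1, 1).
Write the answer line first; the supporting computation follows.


Answer: K = -96/3721

E = 61/16, F = 0, G = 625/16, EG - F^2 = 38125/256 at the point
E_x = -9/2, E_y = 0, F_x = 0, F_y = 0, G_x = -75/4, G_y = 0
E_yy = 0, F_xy = 0, G_xx = 93/4
Brioschi: K = (det M1 - det M2) / (EG - F^2)^2 with the standard first/second-derivative matrices M1, M2.
M1 = [[-E_yy/2 + F_xy - G_xx/2, E_x/2, F_x - E_y/2], [F_y - G_x/2, E, F], [G_y/2, F, G]] = [[-93/8, -9/4, 0], [75/8, 61/16, 0], [0, 0, 625/16]]; det M1 = -1858125/2048
M2 = [[0, E_y/2, G_x/2], [E_y/2, E, F], [G_x/2, F, G]] = [[0, 0, -75/8], [0, 61/16, 0], [-75/8, 0, 625/16]]; det M2 = -343125/1024
det M1 - det M2 = -1171875/2048; K = -1171875/2048 / (38125/256)^2 = -96/3721


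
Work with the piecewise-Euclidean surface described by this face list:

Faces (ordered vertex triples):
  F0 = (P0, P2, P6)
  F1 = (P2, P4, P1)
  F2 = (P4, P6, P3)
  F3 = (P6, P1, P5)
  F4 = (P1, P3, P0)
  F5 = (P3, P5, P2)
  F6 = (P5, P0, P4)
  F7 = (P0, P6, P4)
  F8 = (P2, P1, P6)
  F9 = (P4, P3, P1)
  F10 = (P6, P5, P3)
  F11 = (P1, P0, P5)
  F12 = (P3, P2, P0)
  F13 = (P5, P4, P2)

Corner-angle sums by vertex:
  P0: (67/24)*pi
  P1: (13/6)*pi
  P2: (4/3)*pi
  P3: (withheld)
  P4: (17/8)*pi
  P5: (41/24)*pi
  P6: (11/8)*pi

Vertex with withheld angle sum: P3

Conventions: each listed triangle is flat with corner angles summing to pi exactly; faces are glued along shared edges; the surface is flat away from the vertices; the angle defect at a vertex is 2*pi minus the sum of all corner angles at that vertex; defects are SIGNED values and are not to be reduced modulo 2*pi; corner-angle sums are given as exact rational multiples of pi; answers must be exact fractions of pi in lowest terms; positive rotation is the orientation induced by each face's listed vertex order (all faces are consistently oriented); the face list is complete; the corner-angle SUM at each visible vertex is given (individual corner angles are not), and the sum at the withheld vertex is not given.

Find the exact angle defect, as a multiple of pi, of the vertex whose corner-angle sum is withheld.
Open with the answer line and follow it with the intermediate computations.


Answer: defect(P3) = -pi/2

V = 7, E = 21, F = 14; chi = V - E + F = 0
Gauss-Bonnet: total defect = 2*pi*chi = 0; visible defects sum to pi/2
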